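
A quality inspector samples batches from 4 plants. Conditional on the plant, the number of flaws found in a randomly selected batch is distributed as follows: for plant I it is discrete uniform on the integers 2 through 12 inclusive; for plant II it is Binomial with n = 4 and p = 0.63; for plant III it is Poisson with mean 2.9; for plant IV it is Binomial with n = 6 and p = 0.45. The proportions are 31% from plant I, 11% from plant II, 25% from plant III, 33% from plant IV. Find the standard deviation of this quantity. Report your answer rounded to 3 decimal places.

2.882

Per component, I: μ=7, E[X²]=59; II: μ=2.52, E[X²]=7.2828; III: μ=2.9, E[X²]=11.31; IV: μ=2.7, E[X²]=8.775.
E[X] = 0.31·7 + 0.11·2.52 + 0.25·2.9 + 0.33·2.7 = 4.0632.
E[X²] = 0.31·59 + 0.11·7.2828 + 0.25·11.31 + 0.33·8.775 = 24.8144.
Var(X) = E[X²] − (E[X])² = 24.8144 − 16.5096 = 8.30476.
SD(X) = √8.30476 = 2.8818.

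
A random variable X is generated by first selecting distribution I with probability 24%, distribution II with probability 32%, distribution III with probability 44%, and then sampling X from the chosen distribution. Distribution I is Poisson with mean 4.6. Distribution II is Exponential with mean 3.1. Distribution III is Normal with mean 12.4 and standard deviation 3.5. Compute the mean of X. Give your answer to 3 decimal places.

7.552

Component means — I: 4.6; II: 3.1; III: 12.4.
E[X] = 0.24·4.6 + 0.32·3.1 + 0.44·12.4 = 7.552.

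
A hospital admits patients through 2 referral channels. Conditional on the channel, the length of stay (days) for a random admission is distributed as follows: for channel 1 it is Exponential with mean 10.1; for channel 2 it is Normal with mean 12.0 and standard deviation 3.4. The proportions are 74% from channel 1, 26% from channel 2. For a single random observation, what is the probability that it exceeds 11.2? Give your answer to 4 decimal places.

Conditional on each channel, P(X > 11.2): 1: 0.329918; 2: 0.59301.
By total probability, P(X > 11.2) = 0.74·0.329918 + 0.26·0.59301 = 0.398322.

0.3983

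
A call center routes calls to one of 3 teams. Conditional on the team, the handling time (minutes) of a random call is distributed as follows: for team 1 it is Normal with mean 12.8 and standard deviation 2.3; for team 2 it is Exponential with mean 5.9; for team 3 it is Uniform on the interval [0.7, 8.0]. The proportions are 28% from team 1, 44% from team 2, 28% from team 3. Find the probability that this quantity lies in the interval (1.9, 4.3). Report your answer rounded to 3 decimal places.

Conditional on each team, P(1.9 < X < 4.3): 1: 0.000108588; 2: 0.242193; 3: 0.328767.
By total probability, P(1.9 < X < 4.3) = 0.28·0.000108588 + 0.44·0.242193 + 0.28·0.328767 = 0.19865.

0.199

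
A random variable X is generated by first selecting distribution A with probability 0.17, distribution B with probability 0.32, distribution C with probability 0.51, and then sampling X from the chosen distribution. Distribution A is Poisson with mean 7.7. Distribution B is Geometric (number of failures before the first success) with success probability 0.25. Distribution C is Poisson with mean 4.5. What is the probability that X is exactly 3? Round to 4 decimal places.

Conditional on each component, P(X = 3): A: 0.0344551; B: 0.105469; C: 0.168718.
By total probability, P(X = 3) = 0.17·0.0344551 + 0.32·0.105469 + 0.51·0.168718 = 0.125653.

0.1257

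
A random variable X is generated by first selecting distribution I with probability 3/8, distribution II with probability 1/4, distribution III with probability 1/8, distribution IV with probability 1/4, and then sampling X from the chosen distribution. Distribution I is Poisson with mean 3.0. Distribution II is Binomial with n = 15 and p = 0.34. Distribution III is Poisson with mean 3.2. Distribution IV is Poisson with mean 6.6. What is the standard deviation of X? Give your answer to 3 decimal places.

2.502

Per component, I: μ=3, E[X²]=12; II: μ=5.1, E[X²]=29.376; III: μ=3.2, E[X²]=13.44; IV: μ=6.6, E[X²]=50.16.
E[X] = 0.375·3 + 0.25·5.1 + 0.125·3.2 + 0.25·6.6 = 4.45.
E[X²] = 0.375·12 + 0.25·29.376 + 0.125·13.44 + 0.25·50.16 = 26.064.
Var(X) = E[X²] − (E[X])² = 26.064 − 19.8025 = 6.2615.
SD(X) = √6.2615 = 2.5023.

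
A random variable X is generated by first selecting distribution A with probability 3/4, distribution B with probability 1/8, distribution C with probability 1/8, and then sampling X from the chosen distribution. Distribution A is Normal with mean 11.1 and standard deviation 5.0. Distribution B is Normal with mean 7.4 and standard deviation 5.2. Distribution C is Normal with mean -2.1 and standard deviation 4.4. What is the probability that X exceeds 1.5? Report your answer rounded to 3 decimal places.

0.864

Conditional on each component, P(X > 1.5): A: 0.972571; B: 0.871732; C: 0.206627.
By total probability, P(X > 1.5) = 0.75·0.972571 + 0.125·0.871732 + 0.125·0.206627 = 0.864223.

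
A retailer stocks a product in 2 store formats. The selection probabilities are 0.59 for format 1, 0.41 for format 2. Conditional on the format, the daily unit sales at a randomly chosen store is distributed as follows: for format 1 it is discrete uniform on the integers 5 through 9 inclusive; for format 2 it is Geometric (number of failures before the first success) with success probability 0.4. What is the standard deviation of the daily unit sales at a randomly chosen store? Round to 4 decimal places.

Per component, 1: μ=7, E[X²]=51; 2: μ=1.5, E[X²]=6.
E[X] = 0.59·7 + 0.41·1.5 = 4.745.
E[X²] = 0.59·51 + 0.41·6 = 32.55.
Var(X) = E[X²] − (E[X])² = 32.55 − 22.515 = 10.035.
SD(X) = √10.035 = 3.1678.

3.1678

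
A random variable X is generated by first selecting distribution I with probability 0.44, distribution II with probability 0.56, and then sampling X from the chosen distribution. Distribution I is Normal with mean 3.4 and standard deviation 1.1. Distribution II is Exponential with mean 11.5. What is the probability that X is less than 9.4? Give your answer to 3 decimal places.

0.753

Conditional on each component, P(X < 9.4): I: 1; II: 0.558418.
By total probability, P(X < 9.4) = 0.44·1 + 0.56·0.558418 = 0.752714.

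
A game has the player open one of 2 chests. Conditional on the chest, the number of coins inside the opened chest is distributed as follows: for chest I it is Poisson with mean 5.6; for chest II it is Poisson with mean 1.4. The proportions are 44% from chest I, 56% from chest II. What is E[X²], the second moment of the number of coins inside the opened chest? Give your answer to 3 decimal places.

For each component E[X²] = Var + (mean)², giving I: 36.96; II: 3.36.
Overall E[X²] = 0.44·36.96 + 0.56·3.36 = 18.144.

18.144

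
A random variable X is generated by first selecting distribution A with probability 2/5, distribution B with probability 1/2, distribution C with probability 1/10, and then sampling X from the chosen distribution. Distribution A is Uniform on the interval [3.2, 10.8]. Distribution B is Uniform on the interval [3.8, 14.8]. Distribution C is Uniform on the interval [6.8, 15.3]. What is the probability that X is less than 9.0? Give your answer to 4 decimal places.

Conditional on each component, P(X < 9.0): A: 0.763158; B: 0.472727; C: 0.258824.
By total probability, P(X < 9.0) = 0.4·0.763158 + 0.5·0.472727 + 0.1·0.258824 = 0.567509.

0.5675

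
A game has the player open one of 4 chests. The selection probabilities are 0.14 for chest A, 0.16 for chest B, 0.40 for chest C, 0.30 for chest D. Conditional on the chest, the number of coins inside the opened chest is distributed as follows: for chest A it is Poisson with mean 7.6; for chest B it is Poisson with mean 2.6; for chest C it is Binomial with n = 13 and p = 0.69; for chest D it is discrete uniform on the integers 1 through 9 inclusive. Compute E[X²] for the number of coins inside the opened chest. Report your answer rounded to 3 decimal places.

53.445

For each component E[X²] = Var + (mean)², giving A: 65.36; B: 9.36; C: 83.2416; D: 31.6667.
Overall E[X²] = 0.14·65.36 + 0.16·9.36 + 0.4·83.2416 + 0.3·31.6667 = 53.4446.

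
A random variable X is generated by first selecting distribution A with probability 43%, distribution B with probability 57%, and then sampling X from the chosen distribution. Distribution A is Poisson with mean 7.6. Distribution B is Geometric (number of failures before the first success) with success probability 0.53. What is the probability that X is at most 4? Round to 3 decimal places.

Conditional on each component, P(X ≤ 4): A: 0.124939; B: 0.977065.
By total probability, P(X ≤ 4) = 0.43·0.124939 + 0.57·0.977065 = 0.610651.

0.611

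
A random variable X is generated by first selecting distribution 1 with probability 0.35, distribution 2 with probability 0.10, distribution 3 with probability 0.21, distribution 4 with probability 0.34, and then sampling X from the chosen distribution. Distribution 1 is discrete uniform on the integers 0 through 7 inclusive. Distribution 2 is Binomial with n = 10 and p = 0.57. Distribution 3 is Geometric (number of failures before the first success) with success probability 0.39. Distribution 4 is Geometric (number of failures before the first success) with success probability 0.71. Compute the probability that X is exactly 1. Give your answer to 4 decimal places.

0.1640

Conditional on each component, P(X = 1): 1: 0.125; 2: 0.00286478; 3: 0.2379; 4: 0.2059.
By total probability, P(X = 1) = 0.35·0.125 + 0.1·0.00286478 + 0.21·0.2379 + 0.34·0.2059 = 0.164001.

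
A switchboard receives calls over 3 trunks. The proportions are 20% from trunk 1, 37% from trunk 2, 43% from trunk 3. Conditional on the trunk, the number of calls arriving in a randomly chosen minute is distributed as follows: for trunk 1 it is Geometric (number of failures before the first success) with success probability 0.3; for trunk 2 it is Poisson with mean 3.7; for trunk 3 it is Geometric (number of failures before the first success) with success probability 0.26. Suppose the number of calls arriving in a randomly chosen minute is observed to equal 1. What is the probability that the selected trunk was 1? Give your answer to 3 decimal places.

0.265

Likelihoods P(X=1 | ·): 1: 0.21; 2: 0.091477; 3: 0.1924.
Posterior ∝ prior × likelihood. Numerator for 1: 0.2·0.21 = 0.042.
Normalizing constant: 0.2·0.21 + 0.37·0.091477 + 0.43·0.1924 = 0.158579.
P(1 | observation) = 0.042 / 0.158579 = 0.264853.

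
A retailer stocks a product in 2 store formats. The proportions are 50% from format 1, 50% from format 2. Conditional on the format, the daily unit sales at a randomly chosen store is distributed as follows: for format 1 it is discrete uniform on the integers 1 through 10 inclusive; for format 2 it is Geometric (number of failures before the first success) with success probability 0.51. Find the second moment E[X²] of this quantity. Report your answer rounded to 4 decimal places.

20.6535

For each component E[X²] = Var + (mean)², giving 1: 38.5; 2: 2.807.
Overall E[X²] = 0.5·38.5 + 0.5·2.807 = 20.6535.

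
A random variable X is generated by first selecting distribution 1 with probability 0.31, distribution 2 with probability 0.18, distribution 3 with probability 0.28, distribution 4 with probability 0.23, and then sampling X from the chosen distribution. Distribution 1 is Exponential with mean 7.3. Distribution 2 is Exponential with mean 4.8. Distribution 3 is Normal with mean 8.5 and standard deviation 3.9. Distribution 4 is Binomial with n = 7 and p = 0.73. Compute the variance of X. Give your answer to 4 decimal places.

Per component, 1: μ=7.3, E[X²]=106.58; 2: μ=4.8, E[X²]=46.08; 3: μ=8.5, E[X²]=87.46; 4: μ=5.11, E[X²]=27.4918.
E[X] = 0.31·7.3 + 0.18·4.8 + 0.28·8.5 + 0.23·5.11 = 6.6823.
E[X²] = 0.31·106.58 + 0.18·46.08 + 0.28·87.46 + 0.23·27.4918 = 72.1461.
Var(X) = E[X²] − (E[X])² = 72.1461 − 44.6531 = 27.493.

27.4930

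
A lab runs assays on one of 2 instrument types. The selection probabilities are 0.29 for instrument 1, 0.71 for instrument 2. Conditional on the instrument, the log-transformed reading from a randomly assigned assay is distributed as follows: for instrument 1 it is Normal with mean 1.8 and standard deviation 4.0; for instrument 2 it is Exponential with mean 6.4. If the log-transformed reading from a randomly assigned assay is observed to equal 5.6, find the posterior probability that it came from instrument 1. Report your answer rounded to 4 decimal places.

0.2848

Likelihoods f(5.6 | ·): 1: 0.0635148; 2: 0.0651347.
Posterior ∝ prior × likelihood. Numerator for 1: 0.29·0.0635148 = 0.0184193.
Normalizing constant: 0.29·0.0635148 + 0.71·0.0651347 = 0.0646649.
P(1 | observation) = 0.0184193 / 0.0646649 = 0.284842.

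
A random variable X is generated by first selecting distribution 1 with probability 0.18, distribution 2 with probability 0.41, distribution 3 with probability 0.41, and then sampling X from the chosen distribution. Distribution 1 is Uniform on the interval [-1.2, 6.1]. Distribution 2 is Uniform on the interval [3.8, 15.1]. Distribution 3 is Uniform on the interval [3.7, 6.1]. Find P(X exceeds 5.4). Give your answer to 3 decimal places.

0.489

Conditional on each component, P(X > 5.4): 1: 0.0958904; 2: 0.858407; 3: 0.291667.
By total probability, P(X > 5.4) = 0.18·0.0958904 + 0.41·0.858407 + 0.41·0.291667 = 0.488791.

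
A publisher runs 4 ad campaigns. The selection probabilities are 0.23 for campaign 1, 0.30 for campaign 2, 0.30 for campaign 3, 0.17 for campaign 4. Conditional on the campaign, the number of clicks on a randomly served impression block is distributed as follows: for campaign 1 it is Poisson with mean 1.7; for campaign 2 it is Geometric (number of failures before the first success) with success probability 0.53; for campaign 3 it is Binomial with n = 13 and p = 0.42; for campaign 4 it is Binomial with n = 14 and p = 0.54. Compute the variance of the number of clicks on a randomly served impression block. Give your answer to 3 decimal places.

Per component, 1: μ=1.7, E[X²]=4.59; 2: μ=0.886792, E[X²]=2.45959; 3: μ=5.46, E[X²]=32.9784; 4: μ=7.56, E[X²]=60.6312.
E[X] = 0.23·1.7 + 0.3·0.886792 + 0.3·5.46 + 0.17·7.56 = 3.58024.
E[X²] = 0.23·4.59 + 0.3·2.45959 + 0.3·32.9784 + 0.17·60.6312 = 21.9944.
Var(X) = E[X²] − (E[X])² = 21.9944 − 12.8181 = 9.1763.

9.176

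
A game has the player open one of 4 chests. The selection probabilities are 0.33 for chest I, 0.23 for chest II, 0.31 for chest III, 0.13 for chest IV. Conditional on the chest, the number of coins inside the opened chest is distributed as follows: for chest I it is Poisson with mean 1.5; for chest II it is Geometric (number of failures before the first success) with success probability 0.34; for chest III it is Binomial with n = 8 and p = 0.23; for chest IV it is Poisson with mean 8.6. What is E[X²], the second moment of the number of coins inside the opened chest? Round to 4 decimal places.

For each component E[X²] = Var + (mean)², giving I: 3.75; II: 9.47751; III: 4.8024; IV: 82.56.
Overall E[X²] = 0.33·3.75 + 0.23·9.47751 + 0.31·4.8024 + 0.13·82.56 = 15.6389.

15.6389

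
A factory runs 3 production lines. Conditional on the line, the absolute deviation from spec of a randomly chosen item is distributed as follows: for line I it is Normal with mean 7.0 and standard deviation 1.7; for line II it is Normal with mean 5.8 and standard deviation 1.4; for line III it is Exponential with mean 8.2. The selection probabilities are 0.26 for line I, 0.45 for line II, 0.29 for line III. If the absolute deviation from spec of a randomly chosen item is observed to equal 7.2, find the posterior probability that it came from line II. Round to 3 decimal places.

Likelihoods f(7.2 | ·): I: 0.233054; II: 0.172836; III: 0.0506821.
Posterior ∝ prior × likelihood. Numerator for II: 0.45·0.172836 = 0.0777763.
Normalizing constant: 0.26·0.233054 + 0.45·0.172836 + 0.29·0.0506821 = 0.153068.
P(II | observation) = 0.0777763 / 0.153068 = 0.508116.

0.508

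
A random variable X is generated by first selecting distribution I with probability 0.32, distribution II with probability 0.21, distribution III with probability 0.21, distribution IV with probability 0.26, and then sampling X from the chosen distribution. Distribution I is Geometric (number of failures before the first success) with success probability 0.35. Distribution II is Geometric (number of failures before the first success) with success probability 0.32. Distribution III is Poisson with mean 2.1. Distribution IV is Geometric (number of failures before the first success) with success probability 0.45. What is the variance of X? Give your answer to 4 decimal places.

4.3686

Per component, I: μ=1.85714, E[X²]=8.7551; II: μ=2.125, E[X²]=11.1562; III: μ=2.1, E[X²]=6.51; IV: μ=1.22222, E[X²]=4.20988.
E[X] = 0.32·1.85714 + 0.21·2.125 + 0.21·2.1 + 0.26·1.22222 = 1.79931.
E[X²] = 0.32·8.7551 + 0.21·11.1562 + 0.21·6.51 + 0.26·4.20988 = 7.60611.
Var(X) = E[X²] − (E[X])² = 7.60611 − 3.23753 = 4.36858.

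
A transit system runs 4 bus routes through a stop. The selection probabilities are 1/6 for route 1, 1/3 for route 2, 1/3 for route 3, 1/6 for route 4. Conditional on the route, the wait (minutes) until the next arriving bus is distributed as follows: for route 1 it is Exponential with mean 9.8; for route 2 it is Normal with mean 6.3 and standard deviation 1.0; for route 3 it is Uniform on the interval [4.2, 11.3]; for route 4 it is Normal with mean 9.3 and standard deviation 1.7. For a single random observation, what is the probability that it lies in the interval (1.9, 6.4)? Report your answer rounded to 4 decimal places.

Conditional on each route, P(1.9 < X < 6.4): 1: 0.303309; 2: 0.539822; 3: 0.309859; 4: 0.0440083.
By total probability, P(1.9 < X < 6.4) = 0.166667·0.303309 + 0.333333·0.539822 + 0.333333·0.309859 + 0.166667·0.0440083 = 0.341113.

0.3411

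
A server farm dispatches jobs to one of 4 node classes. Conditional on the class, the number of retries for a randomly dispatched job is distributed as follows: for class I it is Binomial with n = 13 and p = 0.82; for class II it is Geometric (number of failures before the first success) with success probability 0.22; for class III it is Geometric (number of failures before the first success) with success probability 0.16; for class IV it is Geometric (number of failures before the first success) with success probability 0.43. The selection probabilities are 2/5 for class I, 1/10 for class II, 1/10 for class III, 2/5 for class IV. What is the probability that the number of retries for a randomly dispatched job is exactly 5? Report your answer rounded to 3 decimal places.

Conditional on each class, P(X = 5): I: 0.000525809; II: 0.0635178; III: 0.0669139; IV: 0.0258728.
By total probability, P(X = 5) = 0.4·0.000525809 + 0.1·0.0635178 + 0.1·0.0669139 + 0.4·0.0258728 = 0.0236026.

0.024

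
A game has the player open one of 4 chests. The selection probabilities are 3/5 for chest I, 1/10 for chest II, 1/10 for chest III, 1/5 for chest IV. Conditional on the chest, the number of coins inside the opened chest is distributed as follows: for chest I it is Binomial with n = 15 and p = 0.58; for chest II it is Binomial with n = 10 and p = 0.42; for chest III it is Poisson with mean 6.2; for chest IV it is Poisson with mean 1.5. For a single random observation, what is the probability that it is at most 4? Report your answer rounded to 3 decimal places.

Conditional on each chest, P(X ≤ 4): I: 0.0142514; II: 0.582225; III: 0.259177; IV: 0.981424.
By total probability, P(X ≤ 4) = 0.6·0.0142514 + 0.1·0.582225 + 0.1·0.259177 + 0.2·0.981424 = 0.288976.

0.289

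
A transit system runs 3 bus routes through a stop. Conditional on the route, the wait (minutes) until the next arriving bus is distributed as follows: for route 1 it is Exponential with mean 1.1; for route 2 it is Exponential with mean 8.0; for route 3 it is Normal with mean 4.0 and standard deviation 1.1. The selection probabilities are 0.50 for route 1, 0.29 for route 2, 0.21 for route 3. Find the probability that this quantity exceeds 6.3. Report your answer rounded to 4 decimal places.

0.1374

Conditional on each route, P(X > 6.3): 1: 0.00325594; 2: 0.454981; 3: 0.0182681.
By total probability, P(X > 6.3) = 0.5·0.00325594 + 0.29·0.454981 + 0.21·0.0182681 = 0.137409.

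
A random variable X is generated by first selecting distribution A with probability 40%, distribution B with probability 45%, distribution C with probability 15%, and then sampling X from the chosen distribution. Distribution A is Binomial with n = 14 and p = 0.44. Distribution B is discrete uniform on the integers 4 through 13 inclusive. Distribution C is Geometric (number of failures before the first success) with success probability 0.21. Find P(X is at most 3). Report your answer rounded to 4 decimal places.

Conditional on each component, P(X ≤ 3): A: 0.0730024; B: 0; C: 0.610499.
By total probability, P(X ≤ 3) = 0.4·0.0730024 + 0.45·0 + 0.15·0.610499 = 0.120776.

0.1208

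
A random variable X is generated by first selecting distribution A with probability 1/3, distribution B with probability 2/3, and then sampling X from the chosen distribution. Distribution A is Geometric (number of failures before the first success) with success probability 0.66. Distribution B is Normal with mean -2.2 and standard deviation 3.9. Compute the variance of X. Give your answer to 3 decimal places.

Per component, A: μ=0.515152, E[X²]=1.04591; B: μ=-2.2, E[X²]=20.05.
E[X] = 0.333333·0.515152 + 0.666667·-2.2 = -1.29495.
E[X²] = 0.333333·1.04591 + 0.666667·20.05 = 13.7153.
Var(X) = E[X²] − (E[X])² = 13.7153 − 1.67689 = 12.0384.

12.038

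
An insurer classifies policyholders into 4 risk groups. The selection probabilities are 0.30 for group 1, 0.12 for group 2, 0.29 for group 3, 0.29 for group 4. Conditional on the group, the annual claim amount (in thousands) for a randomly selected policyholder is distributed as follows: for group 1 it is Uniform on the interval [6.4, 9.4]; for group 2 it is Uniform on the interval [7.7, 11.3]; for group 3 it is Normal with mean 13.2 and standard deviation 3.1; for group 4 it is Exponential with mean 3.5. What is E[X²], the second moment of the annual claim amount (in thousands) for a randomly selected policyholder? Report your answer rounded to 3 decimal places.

For each component E[X²] = Var + (mean)², giving 1: 63.16; 2: 91.33; 3: 183.85; 4: 24.5.
Overall E[X²] = 0.3·63.16 + 0.12·91.33 + 0.29·183.85 + 0.29·24.5 = 90.3291.

90.329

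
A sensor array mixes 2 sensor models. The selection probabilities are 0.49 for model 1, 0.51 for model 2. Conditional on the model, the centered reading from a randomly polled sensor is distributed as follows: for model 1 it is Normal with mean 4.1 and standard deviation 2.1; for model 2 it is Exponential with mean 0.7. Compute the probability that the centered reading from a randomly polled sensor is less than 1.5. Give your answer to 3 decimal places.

Conditional on each model, P(X < 1.5): 1: 0.10784; 2: 0.882681.
By total probability, P(X < 1.5) = 0.49·0.10784 + 0.51·0.882681 = 0.503009.

0.503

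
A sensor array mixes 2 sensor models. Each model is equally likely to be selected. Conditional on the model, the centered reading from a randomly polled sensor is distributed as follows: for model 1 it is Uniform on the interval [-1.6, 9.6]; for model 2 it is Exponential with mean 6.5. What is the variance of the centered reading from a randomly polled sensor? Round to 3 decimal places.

27.914

Per component, 1: μ=4, E[X²]=26.4533; 2: μ=6.5, E[X²]=84.5.
E[X] = 0.5·4 + 0.5·6.5 = 5.25.
E[X²] = 0.5·26.4533 + 0.5·84.5 = 55.4767.
Var(X) = E[X²] − (E[X])² = 55.4767 − 27.5625 = 27.9142.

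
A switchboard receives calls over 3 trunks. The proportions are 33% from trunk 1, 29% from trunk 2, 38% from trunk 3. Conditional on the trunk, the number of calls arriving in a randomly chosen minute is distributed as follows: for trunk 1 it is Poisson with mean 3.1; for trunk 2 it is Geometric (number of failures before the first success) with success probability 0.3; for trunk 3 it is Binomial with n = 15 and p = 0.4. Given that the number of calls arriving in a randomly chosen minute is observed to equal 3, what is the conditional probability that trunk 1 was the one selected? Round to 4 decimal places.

0.5778

Likelihoods P(X=3 | ·): 1: 0.223677; 2: 0.1029; 3: 0.0633879.
Posterior ∝ prior × likelihood. Numerator for 1: 0.33·0.223677 = 0.0738133.
Normalizing constant: 0.33·0.223677 + 0.29·0.1029 + 0.38·0.0633879 = 0.127742.
P(1 | observation) = 0.0738133 / 0.127742 = 0.577833.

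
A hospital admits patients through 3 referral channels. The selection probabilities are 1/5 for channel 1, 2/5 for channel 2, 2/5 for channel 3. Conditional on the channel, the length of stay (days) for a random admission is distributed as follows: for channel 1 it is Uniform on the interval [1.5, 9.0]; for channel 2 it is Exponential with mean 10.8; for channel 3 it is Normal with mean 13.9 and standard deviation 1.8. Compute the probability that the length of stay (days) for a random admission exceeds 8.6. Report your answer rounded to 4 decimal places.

0.5904

Conditional on each channel, P(X > 8.6): 1: 0.0533333; 2: 0.450996; 3: 0.998382.
By total probability, P(X > 8.6) = 0.2·0.0533333 + 0.4·0.450996 + 0.4·0.998382 = 0.590418.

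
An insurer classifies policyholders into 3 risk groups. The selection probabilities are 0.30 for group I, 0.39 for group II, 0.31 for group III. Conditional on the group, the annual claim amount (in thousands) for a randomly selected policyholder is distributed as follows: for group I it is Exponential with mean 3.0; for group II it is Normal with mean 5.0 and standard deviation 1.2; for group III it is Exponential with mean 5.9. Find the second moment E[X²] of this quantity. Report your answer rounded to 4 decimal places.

For each component E[X²] = Var + (mean)², giving I: 18; II: 26.44; III: 69.62.
Overall E[X²] = 0.3·18 + 0.39·26.44 + 0.31·69.62 = 37.2938.

37.2938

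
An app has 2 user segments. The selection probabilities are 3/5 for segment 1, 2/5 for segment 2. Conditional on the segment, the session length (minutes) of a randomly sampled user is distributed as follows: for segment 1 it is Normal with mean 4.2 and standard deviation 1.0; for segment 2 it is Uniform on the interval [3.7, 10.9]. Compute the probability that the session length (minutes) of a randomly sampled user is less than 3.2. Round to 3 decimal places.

0.095

Conditional on each segment, P(X < 3.2): 1: 0.158655; 2: 0.
By total probability, P(X < 3.2) = 0.6·0.158655 + 0.4·0 = 0.0951932.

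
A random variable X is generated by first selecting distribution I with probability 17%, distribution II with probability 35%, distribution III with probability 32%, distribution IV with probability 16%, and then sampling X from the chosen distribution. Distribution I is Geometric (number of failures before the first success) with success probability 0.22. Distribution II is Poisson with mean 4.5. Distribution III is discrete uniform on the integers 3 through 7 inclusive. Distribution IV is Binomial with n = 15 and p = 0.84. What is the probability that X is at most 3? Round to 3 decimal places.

Conditional on each component, P(X ≤ 3): I: 0.629849; II: 0.342296; III: 0.2; IV: 7.93368e-08.
By total probability, P(X ≤ 3) = 0.17·0.629849 + 0.35·0.342296 + 0.32·0.2 + 0.16·7.93368e-08 = 0.290878.

0.291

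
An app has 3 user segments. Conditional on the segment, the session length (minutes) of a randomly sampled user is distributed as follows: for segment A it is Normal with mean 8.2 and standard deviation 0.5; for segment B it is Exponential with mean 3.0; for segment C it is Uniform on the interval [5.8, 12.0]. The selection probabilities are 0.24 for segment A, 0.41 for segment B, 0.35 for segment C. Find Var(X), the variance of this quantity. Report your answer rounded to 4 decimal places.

Per component, A: μ=8.2, E[X²]=67.49; B: μ=3, E[X²]=18; C: μ=8.9, E[X²]=82.4133.
E[X] = 0.24·8.2 + 0.41·3 + 0.35·8.9 = 6.313.
E[X²] = 0.24·67.49 + 0.41·18 + 0.35·82.4133 = 52.4223.
Var(X) = E[X²] − (E[X])² = 52.4223 − 39.854 = 12.5683.

12.5683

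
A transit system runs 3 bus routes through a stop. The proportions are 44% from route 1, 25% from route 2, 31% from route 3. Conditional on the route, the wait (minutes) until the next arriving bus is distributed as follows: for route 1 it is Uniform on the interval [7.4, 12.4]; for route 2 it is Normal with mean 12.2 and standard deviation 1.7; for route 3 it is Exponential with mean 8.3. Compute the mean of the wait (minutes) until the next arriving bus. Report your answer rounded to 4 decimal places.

Component means — 1: 9.9; 2: 12.2; 3: 8.3.
E[X] = 0.44·9.9 + 0.25·12.2 + 0.31·8.3 = 9.979.

9.9790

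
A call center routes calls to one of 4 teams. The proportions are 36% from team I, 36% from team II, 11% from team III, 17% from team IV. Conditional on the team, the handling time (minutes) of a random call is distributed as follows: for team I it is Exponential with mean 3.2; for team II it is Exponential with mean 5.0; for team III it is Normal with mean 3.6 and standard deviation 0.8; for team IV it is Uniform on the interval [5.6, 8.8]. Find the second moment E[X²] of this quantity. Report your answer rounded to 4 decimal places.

35.8267

For each component E[X²] = Var + (mean)², giving I: 20.48; II: 50; III: 13.6; IV: 52.6933.
Overall E[X²] = 0.36·20.48 + 0.36·50 + 0.11·13.6 + 0.17·52.6933 = 35.8267.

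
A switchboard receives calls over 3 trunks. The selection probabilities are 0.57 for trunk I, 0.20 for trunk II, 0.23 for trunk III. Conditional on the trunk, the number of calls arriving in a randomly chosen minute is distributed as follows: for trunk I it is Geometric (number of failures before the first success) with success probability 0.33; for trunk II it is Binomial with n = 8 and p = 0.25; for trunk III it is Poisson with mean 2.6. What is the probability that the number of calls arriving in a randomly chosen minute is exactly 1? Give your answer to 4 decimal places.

0.2238

Conditional on each trunk, P(X = 1): I: 0.2211; II: 0.266968; III: 0.193111.
By total probability, P(X = 1) = 0.57·0.2211 + 0.2·0.266968 + 0.23·0.193111 = 0.223836.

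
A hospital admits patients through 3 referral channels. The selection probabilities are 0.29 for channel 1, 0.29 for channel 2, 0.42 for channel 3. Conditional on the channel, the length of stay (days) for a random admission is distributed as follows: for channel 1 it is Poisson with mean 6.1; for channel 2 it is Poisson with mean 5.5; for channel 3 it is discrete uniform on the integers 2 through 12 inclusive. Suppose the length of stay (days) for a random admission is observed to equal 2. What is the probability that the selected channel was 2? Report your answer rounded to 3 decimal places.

0.263

Likelihoods P(X=2 | ·): 1: 0.0417286; 2: 0.0618124; 3: 0.0909091.
Posterior ∝ prior × likelihood. Numerator for 2: 0.29·0.0618124 = 0.0179256.
Normalizing constant: 0.29·0.0417286 + 0.29·0.0618124 + 0.42·0.0909091 = 0.0682087.
P(2 | observation) = 0.0179256 / 0.0682087 = 0.262805.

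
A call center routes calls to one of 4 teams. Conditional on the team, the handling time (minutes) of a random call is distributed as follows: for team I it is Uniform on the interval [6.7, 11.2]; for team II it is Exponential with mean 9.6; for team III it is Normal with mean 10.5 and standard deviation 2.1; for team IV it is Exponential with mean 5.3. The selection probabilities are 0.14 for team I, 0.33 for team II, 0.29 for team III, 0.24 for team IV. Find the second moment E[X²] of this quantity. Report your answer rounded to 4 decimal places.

119.0108

For each component E[X²] = Var + (mean)², giving I: 81.79; II: 184.32; III: 114.66; IV: 56.18.
Overall E[X²] = 0.14·81.79 + 0.33·184.32 + 0.29·114.66 + 0.24·56.18 = 119.011.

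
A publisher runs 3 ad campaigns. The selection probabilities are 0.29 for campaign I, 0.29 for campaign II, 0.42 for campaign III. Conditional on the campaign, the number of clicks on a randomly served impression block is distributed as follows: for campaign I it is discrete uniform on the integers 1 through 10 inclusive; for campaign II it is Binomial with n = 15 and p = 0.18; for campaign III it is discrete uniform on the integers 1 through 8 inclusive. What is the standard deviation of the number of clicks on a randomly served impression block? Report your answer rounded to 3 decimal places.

2.533

Per component, I: μ=5.5, E[X²]=38.5; II: μ=2.7, E[X²]=9.504; III: μ=4.5, E[X²]=25.5.
E[X] = 0.29·5.5 + 0.29·2.7 + 0.42·4.5 = 4.268.
E[X²] = 0.29·38.5 + 0.29·9.504 + 0.42·25.5 = 24.6312.
Var(X) = E[X²] − (E[X])² = 24.6312 − 18.2158 = 6.41534.
SD(X) = √6.41534 = 2.53285.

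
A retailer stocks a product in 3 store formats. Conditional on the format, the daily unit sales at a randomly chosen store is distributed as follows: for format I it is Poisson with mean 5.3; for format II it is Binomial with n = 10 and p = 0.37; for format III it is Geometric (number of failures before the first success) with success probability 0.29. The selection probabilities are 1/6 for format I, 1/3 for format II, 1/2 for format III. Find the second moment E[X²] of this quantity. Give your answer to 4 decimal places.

18.1235

For each component E[X²] = Var + (mean)², giving I: 33.39; II: 16.021; III: 14.4364.
Overall E[X²] = 0.166667·33.39 + 0.333333·16.021 + 0.5·14.4364 = 18.1235.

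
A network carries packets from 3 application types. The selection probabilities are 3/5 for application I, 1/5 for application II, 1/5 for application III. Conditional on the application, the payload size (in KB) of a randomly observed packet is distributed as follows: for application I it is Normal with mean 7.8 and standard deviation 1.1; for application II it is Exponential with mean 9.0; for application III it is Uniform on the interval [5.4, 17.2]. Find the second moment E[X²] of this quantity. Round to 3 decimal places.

For each component E[X²] = Var + (mean)², giving I: 62.05; II: 162; III: 139.293.
Overall E[X²] = 0.6·62.05 + 0.2·162 + 0.2·139.293 = 97.4887.

97.489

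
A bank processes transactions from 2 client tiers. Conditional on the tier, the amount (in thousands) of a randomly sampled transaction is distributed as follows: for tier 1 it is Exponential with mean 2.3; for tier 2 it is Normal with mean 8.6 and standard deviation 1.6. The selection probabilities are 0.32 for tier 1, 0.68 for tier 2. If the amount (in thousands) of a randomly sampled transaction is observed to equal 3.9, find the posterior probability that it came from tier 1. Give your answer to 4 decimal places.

Likelihoods f(3.9 | ·): 1: 0.0797737; 2: 0.00333462.
Posterior ∝ prior × likelihood. Numerator for 1: 0.32·0.0797737 = 0.0255276.
Normalizing constant: 0.32·0.0797737 + 0.68·0.00333462 = 0.0277951.
P(1 | observation) = 0.0255276 / 0.0277951 = 0.918419.

0.9184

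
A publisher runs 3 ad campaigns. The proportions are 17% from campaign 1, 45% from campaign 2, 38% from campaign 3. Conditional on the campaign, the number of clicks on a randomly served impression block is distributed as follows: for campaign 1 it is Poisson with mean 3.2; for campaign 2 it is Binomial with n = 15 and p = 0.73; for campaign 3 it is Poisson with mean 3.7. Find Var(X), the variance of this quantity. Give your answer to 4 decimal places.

Per component, 1: μ=3.2, E[X²]=13.44; 2: μ=10.95, E[X²]=122.859; 3: μ=3.7, E[X²]=17.39.
E[X] = 0.17·3.2 + 0.45·10.95 + 0.38·3.7 = 6.8775.
E[X²] = 0.17·13.44 + 0.45·122.859 + 0.38·17.39 = 64.1795.
Var(X) = E[X²] − (E[X])² = 64.1795 − 47.3 = 16.8795.

16.8795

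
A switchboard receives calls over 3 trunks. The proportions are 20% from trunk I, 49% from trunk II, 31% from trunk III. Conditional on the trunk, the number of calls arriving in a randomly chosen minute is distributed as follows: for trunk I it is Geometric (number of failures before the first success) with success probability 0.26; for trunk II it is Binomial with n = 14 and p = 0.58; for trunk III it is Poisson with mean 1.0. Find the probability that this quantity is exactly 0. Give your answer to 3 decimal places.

0.166

Conditional on each trunk, P(X = 0): I: 0.26; II: 5.31484e-06; III: 0.367879.
By total probability, P(X = 0) = 0.2·0.26 + 0.49·5.31484e-06 + 0.31·0.367879 = 0.166045.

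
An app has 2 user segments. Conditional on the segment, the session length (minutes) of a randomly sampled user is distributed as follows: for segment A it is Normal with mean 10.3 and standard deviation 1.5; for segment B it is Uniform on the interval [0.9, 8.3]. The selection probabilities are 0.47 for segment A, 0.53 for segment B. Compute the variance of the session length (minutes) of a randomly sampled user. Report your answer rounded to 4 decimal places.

Per component, A: μ=10.3, E[X²]=108.34; B: μ=4.6, E[X²]=25.7233.
E[X] = 0.47·10.3 + 0.53·4.6 = 7.279.
E[X²] = 0.47·108.34 + 0.53·25.7233 = 64.5532.
Var(X) = E[X²] − (E[X])² = 64.5532 − 52.9838 = 11.5693.

11.5693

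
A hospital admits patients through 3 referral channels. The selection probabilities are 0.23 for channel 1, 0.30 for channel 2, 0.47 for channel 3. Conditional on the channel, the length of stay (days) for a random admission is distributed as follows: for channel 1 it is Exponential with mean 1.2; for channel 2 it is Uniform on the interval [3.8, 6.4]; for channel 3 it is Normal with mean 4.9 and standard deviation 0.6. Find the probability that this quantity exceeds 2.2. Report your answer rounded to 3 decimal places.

Conditional on each channel, P(X > 2.2): 1: 0.15988; 2: 1; 3: 0.999997.
By total probability, P(X > 2.2) = 0.23·0.15988 + 0.3·1 + 0.47·0.999997 = 0.806771.

0.807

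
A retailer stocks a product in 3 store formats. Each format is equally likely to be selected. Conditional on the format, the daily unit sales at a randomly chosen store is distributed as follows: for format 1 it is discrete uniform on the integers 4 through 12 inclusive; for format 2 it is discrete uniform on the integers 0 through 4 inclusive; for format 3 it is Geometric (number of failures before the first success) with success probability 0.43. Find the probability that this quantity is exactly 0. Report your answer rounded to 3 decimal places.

Conditional on each format, P(X = 0): 1: 0; 2: 0.2; 3: 0.43.
By total probability, P(X = 0) = 0.333333·0 + 0.333333·0.2 + 0.333333·0.43 = 0.21.

0.210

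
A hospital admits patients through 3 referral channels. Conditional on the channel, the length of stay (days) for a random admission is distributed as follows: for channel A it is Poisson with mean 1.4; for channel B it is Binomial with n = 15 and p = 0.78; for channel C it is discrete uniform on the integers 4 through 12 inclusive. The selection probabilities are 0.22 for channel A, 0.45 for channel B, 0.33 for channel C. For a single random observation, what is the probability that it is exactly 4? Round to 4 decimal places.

0.0454

Conditional on each channel, P(X = 4): A: 0.039472; B: 2.9523e-05; C: 0.111111.
By total probability, P(X = 4) = 0.22·0.039472 + 0.45·2.9523e-05 + 0.33·0.111111 = 0.0453638.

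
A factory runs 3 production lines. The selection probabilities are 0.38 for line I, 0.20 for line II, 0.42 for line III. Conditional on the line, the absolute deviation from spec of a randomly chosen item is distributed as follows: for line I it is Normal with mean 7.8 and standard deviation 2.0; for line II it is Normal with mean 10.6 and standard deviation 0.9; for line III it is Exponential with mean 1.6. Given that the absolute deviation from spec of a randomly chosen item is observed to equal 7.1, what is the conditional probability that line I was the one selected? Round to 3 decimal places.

Likelihoods f(7.1 | ·): I: 0.18762; II: 0.000230489; III: 0.00739092.
Posterior ∝ prior × likelihood. Numerator for I: 0.38·0.18762 = 0.0712957.
Normalizing constant: 0.38·0.18762 + 0.2·0.000230489 + 0.42·0.00739092 = 0.0744459.
P(I | observation) = 0.0712957 / 0.0744459 = 0.957684.

0.958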